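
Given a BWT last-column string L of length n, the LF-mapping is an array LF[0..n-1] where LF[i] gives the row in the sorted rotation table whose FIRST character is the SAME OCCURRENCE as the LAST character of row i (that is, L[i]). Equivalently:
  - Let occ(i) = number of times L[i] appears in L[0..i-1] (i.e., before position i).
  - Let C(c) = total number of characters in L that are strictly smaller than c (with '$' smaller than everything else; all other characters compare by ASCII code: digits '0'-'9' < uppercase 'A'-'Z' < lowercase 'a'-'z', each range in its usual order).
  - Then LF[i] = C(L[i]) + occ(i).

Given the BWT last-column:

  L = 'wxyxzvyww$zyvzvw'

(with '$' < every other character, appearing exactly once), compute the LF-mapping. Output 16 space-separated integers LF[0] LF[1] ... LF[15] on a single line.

Char counts: '$':1, 'v':3, 'w':4, 'x':2, 'y':3, 'z':3
C (first-col start): C('$')=0, C('v')=1, C('w')=4, C('x')=8, C('y')=10, C('z')=13
L[0]='w': occ=0, LF[0]=C('w')+0=4+0=4
L[1]='x': occ=0, LF[1]=C('x')+0=8+0=8
L[2]='y': occ=0, LF[2]=C('y')+0=10+0=10
L[3]='x': occ=1, LF[3]=C('x')+1=8+1=9
L[4]='z': occ=0, LF[4]=C('z')+0=13+0=13
L[5]='v': occ=0, LF[5]=C('v')+0=1+0=1
L[6]='y': occ=1, LF[6]=C('y')+1=10+1=11
L[7]='w': occ=1, LF[7]=C('w')+1=4+1=5
L[8]='w': occ=2, LF[8]=C('w')+2=4+2=6
L[9]='$': occ=0, LF[9]=C('$')+0=0+0=0
L[10]='z': occ=1, LF[10]=C('z')+1=13+1=14
L[11]='y': occ=2, LF[11]=C('y')+2=10+2=12
L[12]='v': occ=1, LF[12]=C('v')+1=1+1=2
L[13]='z': occ=2, LF[13]=C('z')+2=13+2=15
L[14]='v': occ=2, LF[14]=C('v')+2=1+2=3
L[15]='w': occ=3, LF[15]=C('w')+3=4+3=7

Answer: 4 8 10 9 13 1 11 5 6 0 14 12 2 15 3 7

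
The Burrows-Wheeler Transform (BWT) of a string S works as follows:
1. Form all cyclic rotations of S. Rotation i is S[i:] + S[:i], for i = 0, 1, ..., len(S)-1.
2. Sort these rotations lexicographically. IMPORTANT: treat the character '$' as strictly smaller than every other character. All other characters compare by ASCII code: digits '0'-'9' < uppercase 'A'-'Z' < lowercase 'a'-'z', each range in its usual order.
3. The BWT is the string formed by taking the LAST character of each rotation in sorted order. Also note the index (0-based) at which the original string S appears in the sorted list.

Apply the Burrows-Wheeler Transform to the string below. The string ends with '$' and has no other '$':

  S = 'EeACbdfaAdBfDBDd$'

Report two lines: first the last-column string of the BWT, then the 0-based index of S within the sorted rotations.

Answer: deaDdAfB$fCDAbEBd
8

Derivation:
All 17 rotations (rotation i = S[i:]+S[:i]):
  rot[0] = EeACbdfaAdBfDBDd$
  rot[1] = eACbdfaAdBfDBDd$E
  rot[2] = ACbdfaAdBfDBDd$Ee
  rot[3] = CbdfaAdBfDBDd$EeA
  rot[4] = bdfaAdBfDBDd$EeAC
  rot[5] = dfaAdBfDBDd$EeACb
  rot[6] = faAdBfDBDd$EeACbd
  rot[7] = aAdBfDBDd$EeACbdf
  rot[8] = AdBfDBDd$EeACbdfa
  rot[9] = dBfDBDd$EeACbdfaA
  rot[10] = BfDBDd$EeACbdfaAd
  rot[11] = fDBDd$EeACbdfaAdB
  rot[12] = DBDd$EeACbdfaAdBf
  rot[13] = BDd$EeACbdfaAdBfD
  rot[14] = Dd$EeACbdfaAdBfDB
  rot[15] = d$EeACbdfaAdBfDBD
  rot[16] = $EeACbdfaAdBfDBDd
Sorted (with $ < everything):
  sorted[0] = $EeACbdfaAdBfDBDd  (last char: 'd')
  sorted[1] = ACbdfaAdBfDBDd$Ee  (last char: 'e')
  sorted[2] = AdBfDBDd$EeACbdfa  (last char: 'a')
  sorted[3] = BDd$EeACbdfaAdBfD  (last char: 'D')
  sorted[4] = BfDBDd$EeACbdfaAd  (last char: 'd')
  sorted[5] = CbdfaAdBfDBDd$EeA  (last char: 'A')
  sorted[6] = DBDd$EeACbdfaAdBf  (last char: 'f')
  sorted[7] = Dd$EeACbdfaAdBfDB  (last char: 'B')
  sorted[8] = EeACbdfaAdBfDBDd$  (last char: '$')
  sorted[9] = aAdBfDBDd$EeACbdf  (last char: 'f')
  sorted[10] = bdfaAdBfDBDd$EeAC  (last char: 'C')
  sorted[11] = d$EeACbdfaAdBfDBD  (last char: 'D')
  sorted[12] = dBfDBDd$EeACbdfaA  (last char: 'A')
  sorted[13] = dfaAdBfDBDd$EeACb  (last char: 'b')
  sorted[14] = eACbdfaAdBfDBDd$E  (last char: 'E')
  sorted[15] = fDBDd$EeACbdfaAdB  (last char: 'B')
  sorted[16] = faAdBfDBDd$EeACbd  (last char: 'd')
Last column: deaDdAfB$fCDAbEBd
Original string S is at sorted index 8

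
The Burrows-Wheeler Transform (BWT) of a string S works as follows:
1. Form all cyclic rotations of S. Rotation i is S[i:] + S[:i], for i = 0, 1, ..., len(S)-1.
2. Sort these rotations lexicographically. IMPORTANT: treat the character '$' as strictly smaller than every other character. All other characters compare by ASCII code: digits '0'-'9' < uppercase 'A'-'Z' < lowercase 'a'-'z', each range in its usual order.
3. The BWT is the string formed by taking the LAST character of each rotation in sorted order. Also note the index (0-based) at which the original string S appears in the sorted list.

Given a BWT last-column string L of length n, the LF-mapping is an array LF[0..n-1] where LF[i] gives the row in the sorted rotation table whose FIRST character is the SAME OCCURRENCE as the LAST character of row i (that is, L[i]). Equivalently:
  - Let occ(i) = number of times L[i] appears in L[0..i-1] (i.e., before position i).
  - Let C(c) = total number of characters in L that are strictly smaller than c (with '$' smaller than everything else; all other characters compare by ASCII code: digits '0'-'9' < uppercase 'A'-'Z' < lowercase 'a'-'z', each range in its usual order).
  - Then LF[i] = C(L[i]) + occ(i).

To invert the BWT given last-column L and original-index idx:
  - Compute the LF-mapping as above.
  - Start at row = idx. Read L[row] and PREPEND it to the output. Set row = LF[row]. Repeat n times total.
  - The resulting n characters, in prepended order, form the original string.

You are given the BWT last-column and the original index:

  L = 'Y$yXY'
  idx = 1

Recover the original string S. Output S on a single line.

Answer: XYyY$

Derivation:
LF mapping: 2 0 4 1 3
Walk LF starting at row 1, prepending L[row]:
  step 1: row=1, L[1]='$', prepend. Next row=LF[1]=0
  step 2: row=0, L[0]='Y', prepend. Next row=LF[0]=2
  step 3: row=2, L[2]='y', prepend. Next row=LF[2]=4
  step 4: row=4, L[4]='Y', prepend. Next row=LF[4]=3
  step 5: row=3, L[3]='X', prepend. Next row=LF[3]=1
Reversed output: XYyY$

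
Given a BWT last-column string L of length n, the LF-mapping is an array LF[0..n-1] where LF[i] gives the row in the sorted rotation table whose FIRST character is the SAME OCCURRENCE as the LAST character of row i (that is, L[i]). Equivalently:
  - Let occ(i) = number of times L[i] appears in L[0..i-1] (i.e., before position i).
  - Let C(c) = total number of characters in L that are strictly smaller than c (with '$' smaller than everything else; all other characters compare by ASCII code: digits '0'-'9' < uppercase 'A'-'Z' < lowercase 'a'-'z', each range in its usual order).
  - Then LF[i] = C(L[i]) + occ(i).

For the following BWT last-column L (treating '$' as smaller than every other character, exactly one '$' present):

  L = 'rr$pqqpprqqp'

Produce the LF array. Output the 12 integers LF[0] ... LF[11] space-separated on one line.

Answer: 9 10 0 1 5 6 2 3 11 7 8 4

Derivation:
Char counts: '$':1, 'p':4, 'q':4, 'r':3
C (first-col start): C('$')=0, C('p')=1, C('q')=5, C('r')=9
L[0]='r': occ=0, LF[0]=C('r')+0=9+0=9
L[1]='r': occ=1, LF[1]=C('r')+1=9+1=10
L[2]='$': occ=0, LF[2]=C('$')+0=0+0=0
L[3]='p': occ=0, LF[3]=C('p')+0=1+0=1
L[4]='q': occ=0, LF[4]=C('q')+0=5+0=5
L[5]='q': occ=1, LF[5]=C('q')+1=5+1=6
L[6]='p': occ=1, LF[6]=C('p')+1=1+1=2
L[7]='p': occ=2, LF[7]=C('p')+2=1+2=3
L[8]='r': occ=2, LF[8]=C('r')+2=9+2=11
L[9]='q': occ=2, LF[9]=C('q')+2=5+2=7
L[10]='q': occ=3, LF[10]=C('q')+3=5+3=8
L[11]='p': occ=3, LF[11]=C('p')+3=1+3=4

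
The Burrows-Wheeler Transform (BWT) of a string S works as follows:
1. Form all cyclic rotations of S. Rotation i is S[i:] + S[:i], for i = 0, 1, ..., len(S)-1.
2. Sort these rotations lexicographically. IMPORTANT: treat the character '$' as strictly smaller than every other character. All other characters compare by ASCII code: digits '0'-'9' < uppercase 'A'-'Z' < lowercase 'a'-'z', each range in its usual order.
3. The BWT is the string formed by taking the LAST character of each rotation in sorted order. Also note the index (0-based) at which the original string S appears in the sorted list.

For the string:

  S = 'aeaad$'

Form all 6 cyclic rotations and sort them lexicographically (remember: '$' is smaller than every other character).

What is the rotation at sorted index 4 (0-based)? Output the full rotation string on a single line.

Answer: d$aeaa

Derivation:
All 6 rotations (rotation i = S[i:]+S[:i]):
  rot[0] = aeaad$
  rot[1] = eaad$a
  rot[2] = aad$ae
  rot[3] = ad$aea
  rot[4] = d$aeaa
  rot[5] = $aeaad
Sorted (with $ < everything):
  sorted[0] = $aeaad
  sorted[1] = aad$ae
  sorted[2] = ad$aea
  sorted[3] = aeaad$
  sorted[4] = d$aeaa
  sorted[5] = eaad$a
sorted[4] = d$aeaa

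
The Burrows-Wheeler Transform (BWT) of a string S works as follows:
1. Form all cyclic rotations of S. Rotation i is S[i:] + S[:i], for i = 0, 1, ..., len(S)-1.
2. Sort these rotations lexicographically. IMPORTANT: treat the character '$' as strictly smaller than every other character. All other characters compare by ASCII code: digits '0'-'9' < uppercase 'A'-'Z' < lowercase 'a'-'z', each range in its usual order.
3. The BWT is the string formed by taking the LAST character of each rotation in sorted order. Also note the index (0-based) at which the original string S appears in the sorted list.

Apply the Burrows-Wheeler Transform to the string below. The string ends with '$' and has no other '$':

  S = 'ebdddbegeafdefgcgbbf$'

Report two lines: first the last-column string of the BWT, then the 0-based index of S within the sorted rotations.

All 21 rotations (rotation i = S[i:]+S[:i]):
  rot[0] = ebdddbegeafdefgcgbbf$
  rot[1] = bdddbegeafdefgcgbbf$e
  rot[2] = dddbegeafdefgcgbbf$eb
  rot[3] = ddbegeafdefgcgbbf$ebd
  rot[4] = dbegeafdefgcgbbf$ebdd
  rot[5] = begeafdefgcgbbf$ebddd
  rot[6] = egeafdefgcgbbf$ebdddb
  rot[7] = geafdefgcgbbf$ebdddbe
  rot[8] = eafdefgcgbbf$ebdddbeg
  rot[9] = afdefgcgbbf$ebdddbege
  rot[10] = fdefgcgbbf$ebdddbegea
  rot[11] = defgcgbbf$ebdddbegeaf
  rot[12] = efgcgbbf$ebdddbegeafd
  rot[13] = fgcgbbf$ebdddbegeafde
  rot[14] = gcgbbf$ebdddbegeafdef
  rot[15] = cgbbf$ebdddbegeafdefg
  rot[16] = gbbf$ebdddbegeafdefgc
  rot[17] = bbf$ebdddbegeafdefgcg
  rot[18] = bf$ebdddbegeafdefgcgb
  rot[19] = f$ebdddbegeafdefgcgbb
  rot[20] = $ebdddbegeafdefgcgbbf
Sorted (with $ < everything):
  sorted[0] = $ebdddbegeafdefgcgbbf  (last char: 'f')
  sorted[1] = afdefgcgbbf$ebdddbege  (last char: 'e')
  sorted[2] = bbf$ebdddbegeafdefgcg  (last char: 'g')
  sorted[3] = bdddbegeafdefgcgbbf$e  (last char: 'e')
  sorted[4] = begeafdefgcgbbf$ebddd  (last char: 'd')
  sorted[5] = bf$ebdddbegeafdefgcgb  (last char: 'b')
  sorted[6] = cgbbf$ebdddbegeafdefg  (last char: 'g')
  sorted[7] = dbegeafdefgcgbbf$ebdd  (last char: 'd')
  sorted[8] = ddbegeafdefgcgbbf$ebd  (last char: 'd')
  sorted[9] = dddbegeafdefgcgbbf$eb  (last char: 'b')
  sorted[10] = defgcgbbf$ebdddbegeaf  (last char: 'f')
  sorted[11] = eafdefgcgbbf$ebdddbeg  (last char: 'g')
  sorted[12] = ebdddbegeafdefgcgbbf$  (last char: '$')
  sorted[13] = efgcgbbf$ebdddbegeafd  (last char: 'd')
  sorted[14] = egeafdefgcgbbf$ebdddb  (last char: 'b')
  sorted[15] = f$ebdddbegeafdefgcgbb  (last char: 'b')
  sorted[16] = fdefgcgbbf$ebdddbegea  (last char: 'a')
  sorted[17] = fgcgbbf$ebdddbegeafde  (last char: 'e')
  sorted[18] = gbbf$ebdddbegeafdefgc  (last char: 'c')
  sorted[19] = gcgbbf$ebdddbegeafdef  (last char: 'f')
  sorted[20] = geafdefgcgbbf$ebdddbe  (last char: 'e')
Last column: fegedbgddbfg$dbbaecfe
Original string S is at sorted index 12

Answer: fegedbgddbfg$dbbaecfe
12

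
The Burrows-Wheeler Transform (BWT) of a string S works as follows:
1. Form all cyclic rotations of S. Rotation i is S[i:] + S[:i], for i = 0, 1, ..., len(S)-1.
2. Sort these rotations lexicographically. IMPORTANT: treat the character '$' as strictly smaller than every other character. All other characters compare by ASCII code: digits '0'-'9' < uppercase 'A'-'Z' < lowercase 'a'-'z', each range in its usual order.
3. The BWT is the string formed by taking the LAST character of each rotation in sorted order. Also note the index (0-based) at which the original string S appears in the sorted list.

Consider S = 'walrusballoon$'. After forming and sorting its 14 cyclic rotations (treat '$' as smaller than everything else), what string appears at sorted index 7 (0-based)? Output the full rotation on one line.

Answer: n$walrusballoo

Derivation:
All 14 rotations (rotation i = S[i:]+S[:i]):
  rot[0] = walrusballoon$
  rot[1] = alrusballoon$w
  rot[2] = lrusballoon$wa
  rot[3] = rusballoon$wal
  rot[4] = usballoon$walr
  rot[5] = sballoon$walru
  rot[6] = balloon$walrus
  rot[7] = alloon$walrusb
  rot[8] = lloon$walrusba
  rot[9] = loon$walrusbal
  rot[10] = oon$walrusball
  rot[11] = on$walrusballo
  rot[12] = n$walrusballoo
  rot[13] = $walrusballoon
Sorted (with $ < everything):
  sorted[0] = $walrusballoon
  sorted[1] = alloon$walrusb
  sorted[2] = alrusballoon$w
  sorted[3] = balloon$walrus
  sorted[4] = lloon$walrusba
  sorted[5] = loon$walrusbal
  sorted[6] = lrusballoon$wa
  sorted[7] = n$walrusballoo
  sorted[8] = on$walrusballo
  sorted[9] = oon$walrusball
  sorted[10] = rusballoon$wal
  sorted[11] = sballoon$walru
  sorted[12] = usballoon$walr
  sorted[13] = walrusballoon$
sorted[7] = n$walrusballoo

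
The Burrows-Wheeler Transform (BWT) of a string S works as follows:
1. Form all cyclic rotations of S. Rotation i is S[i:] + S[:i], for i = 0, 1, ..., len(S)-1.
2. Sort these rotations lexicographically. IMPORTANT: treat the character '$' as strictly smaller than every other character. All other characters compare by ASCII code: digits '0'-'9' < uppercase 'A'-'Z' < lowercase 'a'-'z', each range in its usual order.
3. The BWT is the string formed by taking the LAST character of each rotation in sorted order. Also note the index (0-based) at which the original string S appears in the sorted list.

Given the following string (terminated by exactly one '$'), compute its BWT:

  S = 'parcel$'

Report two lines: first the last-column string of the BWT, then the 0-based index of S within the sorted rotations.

Answer: lprce$a
5

Derivation:
All 7 rotations (rotation i = S[i:]+S[:i]):
  rot[0] = parcel$
  rot[1] = arcel$p
  rot[2] = rcel$pa
  rot[3] = cel$par
  rot[4] = el$parc
  rot[5] = l$parce
  rot[6] = $parcel
Sorted (with $ < everything):
  sorted[0] = $parcel  (last char: 'l')
  sorted[1] = arcel$p  (last char: 'p')
  sorted[2] = cel$par  (last char: 'r')
  sorted[3] = el$parc  (last char: 'c')
  sorted[4] = l$parce  (last char: 'e')
  sorted[5] = parcel$  (last char: '$')
  sorted[6] = rcel$pa  (last char: 'a')
Last column: lprce$a
Original string S is at sorted index 5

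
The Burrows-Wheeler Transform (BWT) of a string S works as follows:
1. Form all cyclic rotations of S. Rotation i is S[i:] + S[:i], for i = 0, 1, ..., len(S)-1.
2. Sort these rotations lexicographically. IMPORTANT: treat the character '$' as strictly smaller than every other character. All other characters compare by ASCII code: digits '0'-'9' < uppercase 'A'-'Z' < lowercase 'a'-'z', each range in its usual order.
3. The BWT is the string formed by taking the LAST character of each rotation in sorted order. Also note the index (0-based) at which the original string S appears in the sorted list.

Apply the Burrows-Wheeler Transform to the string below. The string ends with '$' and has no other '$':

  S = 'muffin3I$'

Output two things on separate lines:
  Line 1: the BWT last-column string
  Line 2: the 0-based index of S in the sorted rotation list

All 9 rotations (rotation i = S[i:]+S[:i]):
  rot[0] = muffin3I$
  rot[1] = uffin3I$m
  rot[2] = ffin3I$mu
  rot[3] = fin3I$muf
  rot[4] = in3I$muff
  rot[5] = n3I$muffi
  rot[6] = 3I$muffin
  rot[7] = I$muffin3
  rot[8] = $muffin3I
Sorted (with $ < everything):
  sorted[0] = $muffin3I  (last char: 'I')
  sorted[1] = 3I$muffin  (last char: 'n')
  sorted[2] = I$muffin3  (last char: '3')
  sorted[3] = ffin3I$mu  (last char: 'u')
  sorted[4] = fin3I$muf  (last char: 'f')
  sorted[5] = in3I$muff  (last char: 'f')
  sorted[6] = muffin3I$  (last char: '$')
  sorted[7] = n3I$muffi  (last char: 'i')
  sorted[8] = uffin3I$m  (last char: 'm')
Last column: In3uff$im
Original string S is at sorted index 6

Answer: In3uff$im
6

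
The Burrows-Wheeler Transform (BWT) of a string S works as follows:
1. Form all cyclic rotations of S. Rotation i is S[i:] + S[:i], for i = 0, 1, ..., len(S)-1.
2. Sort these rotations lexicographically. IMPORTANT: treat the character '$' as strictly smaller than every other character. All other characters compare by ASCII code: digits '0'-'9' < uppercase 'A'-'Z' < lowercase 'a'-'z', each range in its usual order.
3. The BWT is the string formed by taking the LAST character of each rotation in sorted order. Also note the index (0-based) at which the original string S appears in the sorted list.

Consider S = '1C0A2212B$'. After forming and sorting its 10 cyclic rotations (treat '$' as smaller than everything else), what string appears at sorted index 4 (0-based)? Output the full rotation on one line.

Answer: 212B$1C0A2

Derivation:
All 10 rotations (rotation i = S[i:]+S[:i]):
  rot[0] = 1C0A2212B$
  rot[1] = C0A2212B$1
  rot[2] = 0A2212B$1C
  rot[3] = A2212B$1C0
  rot[4] = 2212B$1C0A
  rot[5] = 212B$1C0A2
  rot[6] = 12B$1C0A22
  rot[7] = 2B$1C0A221
  rot[8] = B$1C0A2212
  rot[9] = $1C0A2212B
Sorted (with $ < everything):
  sorted[0] = $1C0A2212B
  sorted[1] = 0A2212B$1C
  sorted[2] = 12B$1C0A22
  sorted[3] = 1C0A2212B$
  sorted[4] = 212B$1C0A2
  sorted[5] = 2212B$1C0A
  sorted[6] = 2B$1C0A221
  sorted[7] = A2212B$1C0
  sorted[8] = B$1C0A2212
  sorted[9] = C0A2212B$1
sorted[4] = 212B$1C0A2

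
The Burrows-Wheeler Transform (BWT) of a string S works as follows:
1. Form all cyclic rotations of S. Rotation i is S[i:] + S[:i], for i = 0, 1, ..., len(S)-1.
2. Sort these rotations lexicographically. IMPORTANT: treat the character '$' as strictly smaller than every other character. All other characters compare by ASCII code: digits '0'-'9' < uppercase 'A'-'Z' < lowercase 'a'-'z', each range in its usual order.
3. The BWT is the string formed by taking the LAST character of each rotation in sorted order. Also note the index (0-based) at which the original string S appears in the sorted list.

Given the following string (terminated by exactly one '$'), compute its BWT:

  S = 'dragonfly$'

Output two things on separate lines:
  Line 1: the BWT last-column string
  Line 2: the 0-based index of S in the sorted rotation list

All 10 rotations (rotation i = S[i:]+S[:i]):
  rot[0] = dragonfly$
  rot[1] = ragonfly$d
  rot[2] = agonfly$dr
  rot[3] = gonfly$dra
  rot[4] = onfly$drag
  rot[5] = nfly$drago
  rot[6] = fly$dragon
  rot[7] = ly$dragonf
  rot[8] = y$dragonfl
  rot[9] = $dragonfly
Sorted (with $ < everything):
  sorted[0] = $dragonfly  (last char: 'y')
  sorted[1] = agonfly$dr  (last char: 'r')
  sorted[2] = dragonfly$  (last char: '$')
  sorted[3] = fly$dragon  (last char: 'n')
  sorted[4] = gonfly$dra  (last char: 'a')
  sorted[5] = ly$dragonf  (last char: 'f')
  sorted[6] = nfly$drago  (last char: 'o')
  sorted[7] = onfly$drag  (last char: 'g')
  sorted[8] = ragonfly$d  (last char: 'd')
  sorted[9] = y$dragonfl  (last char: 'l')
Last column: yr$nafogdl
Original string S is at sorted index 2

Answer: yr$nafogdl
2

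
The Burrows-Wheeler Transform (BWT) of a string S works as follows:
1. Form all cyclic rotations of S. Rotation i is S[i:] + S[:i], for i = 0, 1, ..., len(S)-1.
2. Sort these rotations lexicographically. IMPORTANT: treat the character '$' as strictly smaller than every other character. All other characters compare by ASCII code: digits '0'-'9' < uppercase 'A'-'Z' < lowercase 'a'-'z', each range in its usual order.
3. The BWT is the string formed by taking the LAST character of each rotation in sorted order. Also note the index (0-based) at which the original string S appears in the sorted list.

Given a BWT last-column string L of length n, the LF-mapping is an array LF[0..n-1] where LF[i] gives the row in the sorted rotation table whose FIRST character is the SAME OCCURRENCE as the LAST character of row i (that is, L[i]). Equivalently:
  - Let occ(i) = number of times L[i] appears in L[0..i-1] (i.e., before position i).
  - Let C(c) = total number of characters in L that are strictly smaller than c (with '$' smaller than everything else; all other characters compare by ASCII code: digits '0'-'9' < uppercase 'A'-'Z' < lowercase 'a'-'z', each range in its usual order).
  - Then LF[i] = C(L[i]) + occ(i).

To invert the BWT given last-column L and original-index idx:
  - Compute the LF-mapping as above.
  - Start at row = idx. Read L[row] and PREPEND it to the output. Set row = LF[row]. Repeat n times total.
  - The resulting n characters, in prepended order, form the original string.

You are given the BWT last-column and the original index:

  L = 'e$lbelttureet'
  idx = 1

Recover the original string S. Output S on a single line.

LF mapping: 2 0 6 1 3 7 9 10 12 8 4 5 11
Walk LF starting at row 1, prepending L[row]:
  step 1: row=1, L[1]='$', prepend. Next row=LF[1]=0
  step 2: row=0, L[0]='e', prepend. Next row=LF[0]=2
  step 3: row=2, L[2]='l', prepend. Next row=LF[2]=6
  step 4: row=6, L[6]='t', prepend. Next row=LF[6]=9
  step 5: row=9, L[9]='r', prepend. Next row=LF[9]=8
  step 6: row=8, L[8]='u', prepend. Next row=LF[8]=12
  step 7: row=12, L[12]='t', prepend. Next row=LF[12]=11
  step 8: row=11, L[11]='e', prepend. Next row=LF[11]=5
  step 9: row=5, L[5]='l', prepend. Next row=LF[5]=7
  step 10: row=7, L[7]='t', prepend. Next row=LF[7]=10
  step 11: row=10, L[10]='e', prepend. Next row=LF[10]=4
  step 12: row=4, L[4]='e', prepend. Next row=LF[4]=3
  step 13: row=3, L[3]='b', prepend. Next row=LF[3]=1
Reversed output: beetleturtle$

Answer: beetleturtle$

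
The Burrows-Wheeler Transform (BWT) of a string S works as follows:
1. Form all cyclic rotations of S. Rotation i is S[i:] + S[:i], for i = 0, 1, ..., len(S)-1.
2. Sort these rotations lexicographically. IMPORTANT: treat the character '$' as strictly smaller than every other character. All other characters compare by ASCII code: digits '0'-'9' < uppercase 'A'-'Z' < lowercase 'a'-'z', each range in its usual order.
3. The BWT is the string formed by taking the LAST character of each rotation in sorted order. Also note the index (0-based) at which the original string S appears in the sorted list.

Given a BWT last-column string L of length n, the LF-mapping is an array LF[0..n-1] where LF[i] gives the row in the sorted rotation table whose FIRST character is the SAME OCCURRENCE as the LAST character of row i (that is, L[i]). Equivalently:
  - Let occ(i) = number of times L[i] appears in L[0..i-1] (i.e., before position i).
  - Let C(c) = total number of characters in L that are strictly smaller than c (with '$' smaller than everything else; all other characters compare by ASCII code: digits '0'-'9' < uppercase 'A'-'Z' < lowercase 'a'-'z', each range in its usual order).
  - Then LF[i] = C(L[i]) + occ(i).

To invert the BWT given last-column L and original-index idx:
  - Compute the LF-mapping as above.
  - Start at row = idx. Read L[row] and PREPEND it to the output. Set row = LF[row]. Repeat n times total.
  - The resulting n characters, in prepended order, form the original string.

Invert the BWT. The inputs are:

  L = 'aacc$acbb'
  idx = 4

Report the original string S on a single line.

LF mapping: 1 2 6 7 0 3 8 4 5
Walk LF starting at row 4, prepending L[row]:
  step 1: row=4, L[4]='$', prepend. Next row=LF[4]=0
  step 2: row=0, L[0]='a', prepend. Next row=LF[0]=1
  step 3: row=1, L[1]='a', prepend. Next row=LF[1]=2
  step 4: row=2, L[2]='c', prepend. Next row=LF[2]=6
  step 5: row=6, L[6]='c', prepend. Next row=LF[6]=8
  step 6: row=8, L[8]='b', prepend. Next row=LF[8]=5
  step 7: row=5, L[5]='a', prepend. Next row=LF[5]=3
  step 8: row=3, L[3]='c', prepend. Next row=LF[3]=7
  step 9: row=7, L[7]='b', prepend. Next row=LF[7]=4
Reversed output: bcabccaa$

Answer: bcabccaa$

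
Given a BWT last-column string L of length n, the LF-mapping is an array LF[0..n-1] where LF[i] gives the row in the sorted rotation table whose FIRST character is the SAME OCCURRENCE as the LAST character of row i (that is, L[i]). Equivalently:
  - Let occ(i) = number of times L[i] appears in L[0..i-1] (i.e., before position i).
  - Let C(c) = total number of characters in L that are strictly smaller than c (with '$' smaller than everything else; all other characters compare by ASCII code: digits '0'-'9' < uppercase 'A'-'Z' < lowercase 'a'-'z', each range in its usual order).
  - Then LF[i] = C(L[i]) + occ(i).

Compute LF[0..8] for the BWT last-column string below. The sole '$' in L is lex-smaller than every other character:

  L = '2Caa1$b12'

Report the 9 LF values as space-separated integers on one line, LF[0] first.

Char counts: '$':1, '1':2, '2':2, 'C':1, 'a':2, 'b':1
C (first-col start): C('$')=0, C('1')=1, C('2')=3, C('C')=5, C('a')=6, C('b')=8
L[0]='2': occ=0, LF[0]=C('2')+0=3+0=3
L[1]='C': occ=0, LF[1]=C('C')+0=5+0=5
L[2]='a': occ=0, LF[2]=C('a')+0=6+0=6
L[3]='a': occ=1, LF[3]=C('a')+1=6+1=7
L[4]='1': occ=0, LF[4]=C('1')+0=1+0=1
L[5]='$': occ=0, LF[5]=C('$')+0=0+0=0
L[6]='b': occ=0, LF[6]=C('b')+0=8+0=8
L[7]='1': occ=1, LF[7]=C('1')+1=1+1=2
L[8]='2': occ=1, LF[8]=C('2')+1=3+1=4

Answer: 3 5 6 7 1 0 8 2 4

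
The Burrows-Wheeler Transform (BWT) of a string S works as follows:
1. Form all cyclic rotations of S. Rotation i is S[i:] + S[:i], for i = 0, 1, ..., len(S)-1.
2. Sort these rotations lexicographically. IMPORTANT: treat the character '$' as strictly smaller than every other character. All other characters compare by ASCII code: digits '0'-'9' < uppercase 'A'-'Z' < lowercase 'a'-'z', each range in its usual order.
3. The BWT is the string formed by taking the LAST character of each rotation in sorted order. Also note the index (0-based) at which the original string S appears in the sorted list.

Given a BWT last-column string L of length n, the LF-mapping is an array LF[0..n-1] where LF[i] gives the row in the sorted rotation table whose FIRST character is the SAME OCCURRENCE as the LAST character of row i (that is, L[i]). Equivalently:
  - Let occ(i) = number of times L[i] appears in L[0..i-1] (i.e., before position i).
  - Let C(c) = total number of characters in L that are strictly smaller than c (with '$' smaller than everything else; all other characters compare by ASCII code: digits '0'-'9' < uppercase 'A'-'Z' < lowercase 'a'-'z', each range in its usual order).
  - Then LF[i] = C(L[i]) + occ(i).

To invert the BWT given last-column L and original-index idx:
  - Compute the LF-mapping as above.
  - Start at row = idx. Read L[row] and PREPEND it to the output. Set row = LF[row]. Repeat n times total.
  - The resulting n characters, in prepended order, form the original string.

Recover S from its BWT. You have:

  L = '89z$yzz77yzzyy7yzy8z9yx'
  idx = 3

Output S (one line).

LF mapping: 4 6 16 0 9 17 18 1 2 10 19 20 11 12 3 13 21 14 5 22 7 15 8
Walk LF starting at row 3, prepending L[row]:
  step 1: row=3, L[3]='$', prepend. Next row=LF[3]=0
  step 2: row=0, L[0]='8', prepend. Next row=LF[0]=4
  step 3: row=4, L[4]='y', prepend. Next row=LF[4]=9
  step 4: row=9, L[9]='y', prepend. Next row=LF[9]=10
  step 5: row=10, L[10]='z', prepend. Next row=LF[10]=19
  step 6: row=19, L[19]='z', prepend. Next row=LF[19]=22
  step 7: row=22, L[22]='x', prepend. Next row=LF[22]=8
  step 8: row=8, L[8]='7', prepend. Next row=LF[8]=2
  step 9: row=2, L[2]='z', prepend. Next row=LF[2]=16
  step 10: row=16, L[16]='z', prepend. Next row=LF[16]=21
  step 11: row=21, L[21]='y', prepend. Next row=LF[21]=15
  step 12: row=15, L[15]='y', prepend. Next row=LF[15]=13
  step 13: row=13, L[13]='y', prepend. Next row=LF[13]=12
  step 14: row=12, L[12]='y', prepend. Next row=LF[12]=11
  step 15: row=11, L[11]='z', prepend. Next row=LF[11]=20
  step 16: row=20, L[20]='9', prepend. Next row=LF[20]=7
  step 17: row=7, L[7]='7', prepend. Next row=LF[7]=1
  step 18: row=1, L[1]='9', prepend. Next row=LF[1]=6
  step 19: row=6, L[6]='z', prepend. Next row=LF[6]=18
  step 20: row=18, L[18]='8', prepend. Next row=LF[18]=5
  step 21: row=5, L[5]='z', prepend. Next row=LF[5]=17
  step 22: row=17, L[17]='y', prepend. Next row=LF[17]=14
  step 23: row=14, L[14]='7', prepend. Next row=LF[14]=3
Reversed output: 7yz8z979zyyyyzz7xzzyy8$

Answer: 7yz8z979zyyyyzz7xzzyy8$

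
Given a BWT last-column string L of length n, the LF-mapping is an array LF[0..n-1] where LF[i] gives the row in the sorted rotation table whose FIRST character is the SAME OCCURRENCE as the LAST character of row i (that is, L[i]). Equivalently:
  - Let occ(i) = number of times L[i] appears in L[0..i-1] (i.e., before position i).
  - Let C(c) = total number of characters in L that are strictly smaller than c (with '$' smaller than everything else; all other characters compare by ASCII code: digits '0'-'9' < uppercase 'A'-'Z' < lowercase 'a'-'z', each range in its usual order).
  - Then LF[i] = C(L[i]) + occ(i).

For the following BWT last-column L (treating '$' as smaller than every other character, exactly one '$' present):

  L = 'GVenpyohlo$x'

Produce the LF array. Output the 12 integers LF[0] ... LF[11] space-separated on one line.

Answer: 1 2 3 6 9 11 7 4 5 8 0 10

Derivation:
Char counts: '$':1, 'G':1, 'V':1, 'e':1, 'h':1, 'l':1, 'n':1, 'o':2, 'p':1, 'x':1, 'y':1
C (first-col start): C('$')=0, C('G')=1, C('V')=2, C('e')=3, C('h')=4, C('l')=5, C('n')=6, C('o')=7, C('p')=9, C('x')=10, C('y')=11
L[0]='G': occ=0, LF[0]=C('G')+0=1+0=1
L[1]='V': occ=0, LF[1]=C('V')+0=2+0=2
L[2]='e': occ=0, LF[2]=C('e')+0=3+0=3
L[3]='n': occ=0, LF[3]=C('n')+0=6+0=6
L[4]='p': occ=0, LF[4]=C('p')+0=9+0=9
L[5]='y': occ=0, LF[5]=C('y')+0=11+0=11
L[6]='o': occ=0, LF[6]=C('o')+0=7+0=7
L[7]='h': occ=0, LF[7]=C('h')+0=4+0=4
L[8]='l': occ=0, LF[8]=C('l')+0=5+0=5
L[9]='o': occ=1, LF[9]=C('o')+1=7+1=8
L[10]='$': occ=0, LF[10]=C('$')+0=0+0=0
L[11]='x': occ=0, LF[11]=C('x')+0=10+0=10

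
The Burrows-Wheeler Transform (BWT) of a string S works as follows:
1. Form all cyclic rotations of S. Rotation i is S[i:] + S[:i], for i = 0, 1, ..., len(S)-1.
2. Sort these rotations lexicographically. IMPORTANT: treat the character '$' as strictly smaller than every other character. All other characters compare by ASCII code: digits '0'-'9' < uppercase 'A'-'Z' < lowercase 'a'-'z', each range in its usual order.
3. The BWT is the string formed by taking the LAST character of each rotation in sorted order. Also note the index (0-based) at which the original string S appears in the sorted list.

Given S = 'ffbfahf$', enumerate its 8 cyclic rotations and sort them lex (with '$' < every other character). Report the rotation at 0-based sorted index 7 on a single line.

All 8 rotations (rotation i = S[i:]+S[:i]):
  rot[0] = ffbfahf$
  rot[1] = fbfahf$f
  rot[2] = bfahf$ff
  rot[3] = fahf$ffb
  rot[4] = ahf$ffbf
  rot[5] = hf$ffbfa
  rot[6] = f$ffbfah
  rot[7] = $ffbfahf
Sorted (with $ < everything):
  sorted[0] = $ffbfahf
  sorted[1] = ahf$ffbf
  sorted[2] = bfahf$ff
  sorted[3] = f$ffbfah
  sorted[4] = fahf$ffb
  sorted[5] = fbfahf$f
  sorted[6] = ffbfahf$
  sorted[7] = hf$ffbfa
sorted[7] = hf$ffbfa

Answer: hf$ffbfa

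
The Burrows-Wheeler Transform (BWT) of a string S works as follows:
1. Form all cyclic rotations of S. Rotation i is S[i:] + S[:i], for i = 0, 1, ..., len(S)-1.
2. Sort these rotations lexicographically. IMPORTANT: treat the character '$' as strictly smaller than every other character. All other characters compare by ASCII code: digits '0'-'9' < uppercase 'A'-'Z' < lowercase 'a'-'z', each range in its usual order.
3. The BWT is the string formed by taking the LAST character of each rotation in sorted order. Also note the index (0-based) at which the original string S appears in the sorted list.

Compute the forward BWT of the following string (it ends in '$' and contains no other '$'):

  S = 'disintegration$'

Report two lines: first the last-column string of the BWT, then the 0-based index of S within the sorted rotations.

Answer: nr$testdoiigina
2

Derivation:
All 15 rotations (rotation i = S[i:]+S[:i]):
  rot[0] = disintegration$
  rot[1] = isintegration$d
  rot[2] = sintegration$di
  rot[3] = integration$dis
  rot[4] = ntegration$disi
  rot[5] = tegration$disin
  rot[6] = egration$disint
  rot[7] = gration$disinte
  rot[8] = ration$disinteg
  rot[9] = ation$disintegr
  rot[10] = tion$disintegra
  rot[11] = ion$disintegrat
  rot[12] = on$disintegrati
  rot[13] = n$disintegratio
  rot[14] = $disintegration
Sorted (with $ < everything):
  sorted[0] = $disintegration  (last char: 'n')
  sorted[1] = ation$disintegr  (last char: 'r')
  sorted[2] = disintegration$  (last char: '$')
  sorted[3] = egration$disint  (last char: 't')
  sorted[4] = gration$disinte  (last char: 'e')
  sorted[5] = integration$dis  (last char: 's')
  sorted[6] = ion$disintegrat  (last char: 't')
  sorted[7] = isintegration$d  (last char: 'd')
  sorted[8] = n$disintegratio  (last char: 'o')
  sorted[9] = ntegration$disi  (last char: 'i')
  sorted[10] = on$disintegrati  (last char: 'i')
  sorted[11] = ration$disinteg  (last char: 'g')
  sorted[12] = sintegration$di  (last char: 'i')
  sorted[13] = tegration$disin  (last char: 'n')
  sorted[14] = tion$disintegra  (last char: 'a')
Last column: nr$testdoiigina
Original string S is at sorted index 2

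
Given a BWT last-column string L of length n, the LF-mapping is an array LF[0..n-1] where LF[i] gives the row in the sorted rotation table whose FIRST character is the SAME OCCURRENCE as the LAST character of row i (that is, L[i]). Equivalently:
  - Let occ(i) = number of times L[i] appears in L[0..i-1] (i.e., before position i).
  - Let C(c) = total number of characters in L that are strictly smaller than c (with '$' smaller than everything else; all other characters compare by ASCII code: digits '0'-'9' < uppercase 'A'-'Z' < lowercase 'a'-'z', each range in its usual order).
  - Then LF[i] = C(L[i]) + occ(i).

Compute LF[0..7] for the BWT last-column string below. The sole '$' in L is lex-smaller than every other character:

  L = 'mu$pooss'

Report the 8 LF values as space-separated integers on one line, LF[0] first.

Answer: 1 7 0 4 2 3 5 6

Derivation:
Char counts: '$':1, 'm':1, 'o':2, 'p':1, 's':2, 'u':1
C (first-col start): C('$')=0, C('m')=1, C('o')=2, C('p')=4, C('s')=5, C('u')=7
L[0]='m': occ=0, LF[0]=C('m')+0=1+0=1
L[1]='u': occ=0, LF[1]=C('u')+0=7+0=7
L[2]='$': occ=0, LF[2]=C('$')+0=0+0=0
L[3]='p': occ=0, LF[3]=C('p')+0=4+0=4
L[4]='o': occ=0, LF[4]=C('o')+0=2+0=2
L[5]='o': occ=1, LF[5]=C('o')+1=2+1=3
L[6]='s': occ=0, LF[6]=C('s')+0=5+0=5
L[7]='s': occ=1, LF[7]=C('s')+1=5+1=6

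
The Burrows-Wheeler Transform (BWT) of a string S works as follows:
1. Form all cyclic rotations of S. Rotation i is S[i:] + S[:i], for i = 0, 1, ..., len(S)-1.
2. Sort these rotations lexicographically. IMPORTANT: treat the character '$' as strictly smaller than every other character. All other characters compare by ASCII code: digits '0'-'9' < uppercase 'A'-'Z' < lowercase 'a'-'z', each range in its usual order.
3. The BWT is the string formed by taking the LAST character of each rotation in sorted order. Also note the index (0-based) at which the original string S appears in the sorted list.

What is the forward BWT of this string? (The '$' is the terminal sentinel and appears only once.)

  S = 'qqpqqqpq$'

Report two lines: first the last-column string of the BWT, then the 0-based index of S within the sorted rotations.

All 9 rotations (rotation i = S[i:]+S[:i]):
  rot[0] = qqpqqqpq$
  rot[1] = qpqqqpq$q
  rot[2] = pqqqpq$qq
  rot[3] = qqqpq$qqp
  rot[4] = qqpq$qqpq
  rot[5] = qpq$qqpqq
  rot[6] = pq$qqpqqq
  rot[7] = q$qqpqqqp
  rot[8] = $qqpqqqpq
Sorted (with $ < everything):
  sorted[0] = $qqpqqqpq  (last char: 'q')
  sorted[1] = pq$qqpqqq  (last char: 'q')
  sorted[2] = pqqqpq$qq  (last char: 'q')
  sorted[3] = q$qqpqqqp  (last char: 'p')
  sorted[4] = qpq$qqpqq  (last char: 'q')
  sorted[5] = qpqqqpq$q  (last char: 'q')
  sorted[6] = qqpq$qqpq  (last char: 'q')
  sorted[7] = qqpqqqpq$  (last char: '$')
  sorted[8] = qqqpq$qqp  (last char: 'p')
Last column: qqqpqqq$p
Original string S is at sorted index 7

Answer: qqqpqqq$p
7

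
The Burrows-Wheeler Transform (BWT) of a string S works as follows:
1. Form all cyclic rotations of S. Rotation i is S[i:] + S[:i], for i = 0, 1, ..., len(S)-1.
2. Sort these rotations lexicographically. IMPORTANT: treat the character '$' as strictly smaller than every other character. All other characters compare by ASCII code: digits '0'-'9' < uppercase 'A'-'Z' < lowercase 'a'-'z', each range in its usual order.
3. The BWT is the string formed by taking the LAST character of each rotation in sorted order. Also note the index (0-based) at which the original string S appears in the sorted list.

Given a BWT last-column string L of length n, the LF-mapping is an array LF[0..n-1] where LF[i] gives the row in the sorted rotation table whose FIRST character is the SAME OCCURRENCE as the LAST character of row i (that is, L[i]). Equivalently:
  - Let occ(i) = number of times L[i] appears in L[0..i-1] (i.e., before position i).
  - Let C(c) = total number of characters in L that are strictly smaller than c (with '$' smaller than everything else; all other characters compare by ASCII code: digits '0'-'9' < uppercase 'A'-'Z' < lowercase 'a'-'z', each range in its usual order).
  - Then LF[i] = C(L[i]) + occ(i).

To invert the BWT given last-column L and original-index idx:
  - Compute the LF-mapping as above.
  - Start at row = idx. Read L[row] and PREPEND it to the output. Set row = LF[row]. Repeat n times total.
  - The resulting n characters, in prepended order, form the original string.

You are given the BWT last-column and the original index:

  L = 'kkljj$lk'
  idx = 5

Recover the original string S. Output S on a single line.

LF mapping: 3 4 6 1 2 0 7 5
Walk LF starting at row 5, prepending L[row]:
  step 1: row=5, L[5]='$', prepend. Next row=LF[5]=0
  step 2: row=0, L[0]='k', prepend. Next row=LF[0]=3
  step 3: row=3, L[3]='j', prepend. Next row=LF[3]=1
  step 4: row=1, L[1]='k', prepend. Next row=LF[1]=4
  step 5: row=4, L[4]='j', prepend. Next row=LF[4]=2
  step 6: row=2, L[2]='l', prepend. Next row=LF[2]=6
  step 7: row=6, L[6]='l', prepend. Next row=LF[6]=7
  step 8: row=7, L[7]='k', prepend. Next row=LF[7]=5
Reversed output: klljkjk$

Answer: klljkjk$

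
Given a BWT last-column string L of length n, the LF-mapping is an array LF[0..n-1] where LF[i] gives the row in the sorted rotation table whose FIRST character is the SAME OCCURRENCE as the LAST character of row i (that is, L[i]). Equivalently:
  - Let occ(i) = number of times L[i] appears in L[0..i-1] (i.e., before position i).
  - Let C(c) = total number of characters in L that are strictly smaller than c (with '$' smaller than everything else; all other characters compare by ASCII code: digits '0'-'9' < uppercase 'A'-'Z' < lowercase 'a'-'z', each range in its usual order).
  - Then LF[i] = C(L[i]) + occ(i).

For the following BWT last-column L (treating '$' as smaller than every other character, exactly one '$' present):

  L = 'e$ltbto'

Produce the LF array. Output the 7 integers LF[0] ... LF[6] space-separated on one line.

Answer: 2 0 3 5 1 6 4

Derivation:
Char counts: '$':1, 'b':1, 'e':1, 'l':1, 'o':1, 't':2
C (first-col start): C('$')=0, C('b')=1, C('e')=2, C('l')=3, C('o')=4, C('t')=5
L[0]='e': occ=0, LF[0]=C('e')+0=2+0=2
L[1]='$': occ=0, LF[1]=C('$')+0=0+0=0
L[2]='l': occ=0, LF[2]=C('l')+0=3+0=3
L[3]='t': occ=0, LF[3]=C('t')+0=5+0=5
L[4]='b': occ=0, LF[4]=C('b')+0=1+0=1
L[5]='t': occ=1, LF[5]=C('t')+1=5+1=6
L[6]='o': occ=0, LF[6]=C('o')+0=4+0=4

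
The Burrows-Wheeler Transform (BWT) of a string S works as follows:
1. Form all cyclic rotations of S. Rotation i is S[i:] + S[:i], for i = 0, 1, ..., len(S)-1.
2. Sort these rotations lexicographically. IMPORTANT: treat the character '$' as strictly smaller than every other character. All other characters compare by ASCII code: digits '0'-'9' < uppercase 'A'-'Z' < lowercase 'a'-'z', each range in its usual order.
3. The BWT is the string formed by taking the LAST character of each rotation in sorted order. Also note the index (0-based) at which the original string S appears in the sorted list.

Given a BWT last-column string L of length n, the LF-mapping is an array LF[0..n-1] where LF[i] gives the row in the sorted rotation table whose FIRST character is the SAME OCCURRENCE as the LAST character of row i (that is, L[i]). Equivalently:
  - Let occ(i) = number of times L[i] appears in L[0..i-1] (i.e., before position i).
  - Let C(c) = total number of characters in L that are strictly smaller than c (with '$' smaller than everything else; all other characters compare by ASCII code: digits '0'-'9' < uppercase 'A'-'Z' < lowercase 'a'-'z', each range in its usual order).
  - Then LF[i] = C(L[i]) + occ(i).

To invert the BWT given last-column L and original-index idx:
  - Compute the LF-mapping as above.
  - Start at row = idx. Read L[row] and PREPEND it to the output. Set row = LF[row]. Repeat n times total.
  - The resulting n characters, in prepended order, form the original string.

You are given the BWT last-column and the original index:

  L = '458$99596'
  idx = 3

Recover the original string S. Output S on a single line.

LF mapping: 1 2 5 0 6 7 3 8 4
Walk LF starting at row 3, prepending L[row]:
  step 1: row=3, L[3]='$', prepend. Next row=LF[3]=0
  step 2: row=0, L[0]='4', prepend. Next row=LF[0]=1
  step 3: row=1, L[1]='5', prepend. Next row=LF[1]=2
  step 4: row=2, L[2]='8', prepend. Next row=LF[2]=5
  step 5: row=5, L[5]='9', prepend. Next row=LF[5]=7
  step 6: row=7, L[7]='9', prepend. Next row=LF[7]=8
  step 7: row=8, L[8]='6', prepend. Next row=LF[8]=4
  step 8: row=4, L[4]='9', prepend. Next row=LF[4]=6
  step 9: row=6, L[6]='5', prepend. Next row=LF[6]=3
Reversed output: 59699854$

Answer: 59699854$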